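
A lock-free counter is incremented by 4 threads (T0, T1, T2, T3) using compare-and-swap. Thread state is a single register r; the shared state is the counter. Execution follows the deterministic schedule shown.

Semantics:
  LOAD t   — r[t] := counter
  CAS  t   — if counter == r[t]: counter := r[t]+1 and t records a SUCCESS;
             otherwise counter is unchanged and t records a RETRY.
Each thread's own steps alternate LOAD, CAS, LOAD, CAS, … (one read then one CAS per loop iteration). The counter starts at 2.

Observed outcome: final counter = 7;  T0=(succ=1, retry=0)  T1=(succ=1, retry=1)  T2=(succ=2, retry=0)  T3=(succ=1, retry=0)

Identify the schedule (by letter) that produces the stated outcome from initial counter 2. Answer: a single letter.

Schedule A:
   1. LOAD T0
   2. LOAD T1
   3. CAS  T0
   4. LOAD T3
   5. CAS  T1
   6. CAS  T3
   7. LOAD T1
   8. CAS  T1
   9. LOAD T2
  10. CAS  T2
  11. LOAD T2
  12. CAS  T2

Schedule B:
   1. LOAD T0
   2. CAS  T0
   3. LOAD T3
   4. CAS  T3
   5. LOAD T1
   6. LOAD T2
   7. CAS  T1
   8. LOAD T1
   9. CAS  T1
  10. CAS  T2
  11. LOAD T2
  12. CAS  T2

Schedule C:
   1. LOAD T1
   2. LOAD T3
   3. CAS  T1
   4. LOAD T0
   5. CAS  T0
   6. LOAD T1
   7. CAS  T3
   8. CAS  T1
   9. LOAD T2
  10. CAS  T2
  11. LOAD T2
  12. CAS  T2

A

Simulating candidate A:
#1 T0 reads 2
#2 T1 reads 2
#3 T0 CAS(2→3) writes; counter now 3
#4 T3 reads 3
#5 T1 CAS(2→3) fails; counter now 3
#6 T3 CAS(3→4) writes; counter now 4
#7 T1 reads 4
#8 T1 CAS(4→5) writes; counter now 5
#9 T2 reads 5
#10 T2 CAS(5→6) writes; counter now 6
#11 T2 reads 6
#12 T2 CAS(6→7) writes; counter now 7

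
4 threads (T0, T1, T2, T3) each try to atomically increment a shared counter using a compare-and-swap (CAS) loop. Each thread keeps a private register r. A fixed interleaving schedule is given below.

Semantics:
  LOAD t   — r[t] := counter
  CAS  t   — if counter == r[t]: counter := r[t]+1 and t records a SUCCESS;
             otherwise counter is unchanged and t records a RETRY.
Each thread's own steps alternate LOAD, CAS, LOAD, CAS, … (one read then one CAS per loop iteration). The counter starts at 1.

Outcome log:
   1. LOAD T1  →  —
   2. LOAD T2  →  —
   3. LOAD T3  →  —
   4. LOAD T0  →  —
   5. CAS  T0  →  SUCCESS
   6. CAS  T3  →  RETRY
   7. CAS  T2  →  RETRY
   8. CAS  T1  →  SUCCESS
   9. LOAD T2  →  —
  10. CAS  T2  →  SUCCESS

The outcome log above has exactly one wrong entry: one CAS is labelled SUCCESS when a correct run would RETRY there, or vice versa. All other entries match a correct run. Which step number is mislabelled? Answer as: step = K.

step = 8

Reference trace:
#1 T1 reads 1
#2 T2 reads 1
#3 T3 reads 1
#4 T0 reads 1
#5 T0 CAS(1→2) writes; counter now 2
#6 T3 CAS(1→2) fails; counter now 2
#7 T2 CAS(1→2) fails; counter now 2
#8 T1 CAS(1→2) fails; counter now 2
#9 T2 reads 2
#10 T2 CAS(2→3) writes; counter now 3
Mismatch at 8.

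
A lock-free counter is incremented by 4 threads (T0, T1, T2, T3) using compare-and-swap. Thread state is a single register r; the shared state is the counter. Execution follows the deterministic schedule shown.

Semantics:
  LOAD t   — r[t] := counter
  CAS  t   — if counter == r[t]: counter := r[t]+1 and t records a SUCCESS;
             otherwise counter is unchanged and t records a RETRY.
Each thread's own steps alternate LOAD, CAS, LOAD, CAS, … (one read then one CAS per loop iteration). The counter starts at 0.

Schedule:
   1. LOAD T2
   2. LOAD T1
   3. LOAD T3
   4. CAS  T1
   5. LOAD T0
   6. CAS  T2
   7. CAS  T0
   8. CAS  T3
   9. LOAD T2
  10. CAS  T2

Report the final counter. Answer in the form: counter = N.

1. LOAD T2 → mem=0 r[T2]=0 [LOAD]
2. LOAD T1 → mem=0 r[T1]=0 [LOAD]
3. LOAD T3 → mem=0 r[T3]=0 [LOAD]
4. CAS T1 → mem=1 r[T1]=0 [OK]
5. LOAD T0 → mem=1 r[T0]=1 [LOAD]
6. CAS T2 → mem=1 r[T2]=0 [RETRY]
7. CAS T0 → mem=2 r[T0]=1 [OK]
8. CAS T3 → mem=2 r[T3]=0 [RETRY]
9. LOAD T2 → mem=2 r[T2]=2 [LOAD]
10. CAS T2 → mem=3 r[T2]=2 [OK]

counter = 3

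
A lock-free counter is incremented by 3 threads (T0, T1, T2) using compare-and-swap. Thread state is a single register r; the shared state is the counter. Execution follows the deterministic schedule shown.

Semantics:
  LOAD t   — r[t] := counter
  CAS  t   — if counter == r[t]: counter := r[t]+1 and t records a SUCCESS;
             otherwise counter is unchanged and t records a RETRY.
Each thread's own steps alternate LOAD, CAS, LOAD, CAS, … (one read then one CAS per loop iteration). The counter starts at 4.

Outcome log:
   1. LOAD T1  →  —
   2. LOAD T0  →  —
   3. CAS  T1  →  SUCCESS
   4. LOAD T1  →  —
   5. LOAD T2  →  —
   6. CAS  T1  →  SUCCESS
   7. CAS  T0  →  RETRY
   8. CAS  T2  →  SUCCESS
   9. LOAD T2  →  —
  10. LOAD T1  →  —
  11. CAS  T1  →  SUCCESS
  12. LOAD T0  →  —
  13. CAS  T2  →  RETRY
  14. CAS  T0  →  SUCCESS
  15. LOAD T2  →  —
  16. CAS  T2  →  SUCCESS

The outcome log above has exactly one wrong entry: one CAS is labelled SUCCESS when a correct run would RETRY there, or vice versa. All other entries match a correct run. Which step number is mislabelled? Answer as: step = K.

Reference trace:
1. LOAD T1 → mem=4 r[T1]=4 [LOAD]
2. LOAD T0 → mem=4 r[T0]=4 [LOAD]
3. CAS T1 → mem=5 r[T1]=4 [OK]
4. LOAD T1 → mem=5 r[T1]=5 [LOAD]
5. LOAD T2 → mem=5 r[T2]=5 [LOAD]
6. CAS T1 → mem=6 r[T1]=5 [OK]
7. CAS T0 → mem=6 r[T0]=4 [RETRY]
8. CAS T2 → mem=6 r[T2]=5 [RETRY]
9. LOAD T2 → mem=6 r[T2]=6 [LOAD]
10. LOAD T1 → mem=6 r[T1]=6 [LOAD]
11. CAS T1 → mem=7 r[T1]=6 [OK]
12. LOAD T0 → mem=7 r[T0]=7 [LOAD]
13. CAS T2 → mem=7 r[T2]=6 [RETRY]
14. CAS T0 → mem=8 r[T0]=7 [OK]
15. LOAD T2 → mem=8 r[T2]=8 [LOAD]
16. CAS T2 → mem=9 r[T2]=8 [OK]
Log disagrees first at step 8.

step = 8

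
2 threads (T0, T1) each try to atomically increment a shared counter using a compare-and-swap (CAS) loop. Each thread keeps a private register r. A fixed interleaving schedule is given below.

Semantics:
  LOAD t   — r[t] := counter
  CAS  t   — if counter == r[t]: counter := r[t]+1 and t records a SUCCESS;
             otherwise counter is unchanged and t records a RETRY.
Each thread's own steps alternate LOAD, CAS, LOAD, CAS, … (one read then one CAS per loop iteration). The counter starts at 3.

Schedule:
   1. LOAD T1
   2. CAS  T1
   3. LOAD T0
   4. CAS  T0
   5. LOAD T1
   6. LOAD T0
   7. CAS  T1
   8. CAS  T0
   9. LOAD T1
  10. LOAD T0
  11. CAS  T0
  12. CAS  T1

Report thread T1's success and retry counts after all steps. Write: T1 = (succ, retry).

   1) LOAD T1:  M=3  r_T1=3
   2) CAS  T1:  M=4  r_T1=3 ✓
   3) LOAD T0:  M=4  r_T0=4
   4) CAS  T0:  M=5  r_T0=4 ✓
   5) LOAD T1:  M=5  r_T1=5
   6) LOAD T0:  M=5  r_T0=5
   7) CAS  T1:  M=6  r_T1=5 ✓
   8) CAS  T0:  M=6  r_T0=5 ✗
   9) LOAD T1:  M=6  r_T1=6
  10) LOAD T0:  M=6  r_T0=6
  11) CAS  T0:  M=7  r_T0=6 ✓
  12) CAS  T1:  M=7  r_T1=6 ✗

T1 = (2, 1)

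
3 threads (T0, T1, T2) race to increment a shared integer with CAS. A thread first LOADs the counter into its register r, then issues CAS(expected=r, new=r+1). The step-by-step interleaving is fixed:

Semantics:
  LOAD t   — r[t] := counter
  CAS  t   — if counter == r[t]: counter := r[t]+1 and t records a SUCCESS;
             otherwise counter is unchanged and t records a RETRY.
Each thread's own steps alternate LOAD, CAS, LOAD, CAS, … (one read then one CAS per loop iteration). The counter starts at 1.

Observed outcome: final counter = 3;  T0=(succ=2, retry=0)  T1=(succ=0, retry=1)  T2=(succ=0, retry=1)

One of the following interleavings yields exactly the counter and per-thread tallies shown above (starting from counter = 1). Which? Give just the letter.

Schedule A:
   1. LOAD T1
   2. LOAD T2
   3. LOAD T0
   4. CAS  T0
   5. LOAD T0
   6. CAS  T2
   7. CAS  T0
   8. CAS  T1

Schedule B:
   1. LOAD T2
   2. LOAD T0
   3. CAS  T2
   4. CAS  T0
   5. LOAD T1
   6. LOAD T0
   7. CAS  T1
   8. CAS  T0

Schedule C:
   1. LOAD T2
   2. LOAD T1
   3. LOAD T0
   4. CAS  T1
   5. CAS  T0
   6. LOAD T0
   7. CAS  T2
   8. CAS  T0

A

Run A:
   1) LOAD T1:  M=1  r_T1=1
   2) LOAD T2:  M=1  r_T2=1
   3) LOAD T0:  M=1  r_T0=1
   4) CAS  T0:  M=2  r_T0=1 ✓
   5) LOAD T0:  M=2  r_T0=2
   6) CAS  T2:  M=2  r_T2=1 ✗
   7) CAS  T0:  M=3  r_T0=2 ✓
   8) CAS  T1:  M=3  r_T1=1 ✗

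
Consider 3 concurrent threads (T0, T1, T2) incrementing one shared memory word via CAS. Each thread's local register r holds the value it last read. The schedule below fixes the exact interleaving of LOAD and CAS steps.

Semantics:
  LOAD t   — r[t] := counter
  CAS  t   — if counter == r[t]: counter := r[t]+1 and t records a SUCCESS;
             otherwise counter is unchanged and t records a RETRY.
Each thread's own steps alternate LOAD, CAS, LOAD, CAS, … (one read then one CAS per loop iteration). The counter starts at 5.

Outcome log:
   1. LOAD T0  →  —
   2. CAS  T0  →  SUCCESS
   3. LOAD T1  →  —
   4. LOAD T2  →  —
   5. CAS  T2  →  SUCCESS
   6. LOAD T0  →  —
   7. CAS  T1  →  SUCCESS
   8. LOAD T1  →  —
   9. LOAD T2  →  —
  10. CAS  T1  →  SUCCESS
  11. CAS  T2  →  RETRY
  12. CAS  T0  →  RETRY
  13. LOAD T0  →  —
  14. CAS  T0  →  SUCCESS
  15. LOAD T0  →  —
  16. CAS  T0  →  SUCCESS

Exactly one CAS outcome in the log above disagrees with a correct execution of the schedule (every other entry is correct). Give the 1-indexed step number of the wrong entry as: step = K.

Correct run:
[1] T0.load  rd  (counter 5, T0.r 5)
[2] T0.cas  hit  (counter 6, T0.r 5)
[3] T1.load  rd  (counter 6, T1.r 6)
[4] T2.load  rd  (counter 6, T2.r 6)
[5] T2.cas  hit  (counter 7, T2.r 6)
[6] T0.load  rd  (counter 7, T0.r 7)
[7] T1.cas  miss  (counter 7, T1.r 6)
[8] T1.load  rd  (counter 7, T1.r 7)
[9] T2.load  rd  (counter 7, T2.r 7)
[10] T1.cas  hit  (counter 8, T1.r 7)
[11] T2.cas  miss  (counter 8, T2.r 7)
[12] T0.cas  miss  (counter 8, T0.r 7)
[13] T0.load  rd  (counter 8, T0.r 8)
[14] T0.cas  hit  (counter 9, T0.r 8)
[15] T0.load  rd  (counter 9, T0.r 9)
[16] T0.cas  hit  (counter 10, T0.r 9)
Mismatch at 7.

step = 7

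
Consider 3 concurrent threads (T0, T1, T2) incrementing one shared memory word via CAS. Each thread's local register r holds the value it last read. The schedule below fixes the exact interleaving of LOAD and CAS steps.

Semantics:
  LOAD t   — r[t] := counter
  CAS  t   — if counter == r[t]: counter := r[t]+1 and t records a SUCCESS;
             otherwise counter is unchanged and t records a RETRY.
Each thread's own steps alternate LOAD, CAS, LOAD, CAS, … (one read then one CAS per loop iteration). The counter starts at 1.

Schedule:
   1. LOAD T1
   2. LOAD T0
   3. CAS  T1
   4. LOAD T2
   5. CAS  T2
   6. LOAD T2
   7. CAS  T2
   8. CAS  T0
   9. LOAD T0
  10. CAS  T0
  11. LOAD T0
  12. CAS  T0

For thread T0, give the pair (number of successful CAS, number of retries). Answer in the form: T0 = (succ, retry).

step 1: T1 LOAD ⇒ load; ctr=1 reg=1
step 2: T0 LOAD ⇒ load; ctr=1 reg=1
step 3: T1 CAS ⇒ ok; ctr=2 reg=1
step 4: T2 LOAD ⇒ load; ctr=2 reg=2
step 5: T2 CAS ⇒ ok; ctr=3 reg=2
step 6: T2 LOAD ⇒ load; ctr=3 reg=3
step 7: T2 CAS ⇒ ok; ctr=4 reg=3
step 8: T0 CAS ⇒ retry; ctr=4 reg=1
step 9: T0 LOAD ⇒ load; ctr=4 reg=4
step 10: T0 CAS ⇒ ok; ctr=5 reg=4
step 11: T0 LOAD ⇒ load; ctr=5 reg=5
step 12: T0 CAS ⇒ ok; ctr=6 reg=5

T0 = (2, 1)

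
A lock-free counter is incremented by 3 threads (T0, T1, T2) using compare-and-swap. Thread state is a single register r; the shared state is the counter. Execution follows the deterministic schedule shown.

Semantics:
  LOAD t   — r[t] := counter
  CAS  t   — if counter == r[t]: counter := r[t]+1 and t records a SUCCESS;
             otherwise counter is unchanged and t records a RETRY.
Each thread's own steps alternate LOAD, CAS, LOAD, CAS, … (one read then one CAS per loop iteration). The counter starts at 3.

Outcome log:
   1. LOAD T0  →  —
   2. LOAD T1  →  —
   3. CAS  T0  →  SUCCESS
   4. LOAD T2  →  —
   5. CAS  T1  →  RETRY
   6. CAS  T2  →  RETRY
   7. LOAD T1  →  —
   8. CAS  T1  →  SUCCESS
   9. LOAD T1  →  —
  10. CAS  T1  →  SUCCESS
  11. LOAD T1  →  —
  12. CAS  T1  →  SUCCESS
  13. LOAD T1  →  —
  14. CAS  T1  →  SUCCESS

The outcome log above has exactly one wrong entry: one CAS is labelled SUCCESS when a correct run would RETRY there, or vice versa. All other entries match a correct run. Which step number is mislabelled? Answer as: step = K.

step = 6

Re-executing:
   1) LOAD T0:  M=3  r_T0=3
   2) LOAD T1:  M=3  r_T1=3
   3) CAS  T0:  M=4  r_T0=3 ✓
   4) LOAD T2:  M=4  r_T2=4
   5) CAS  T1:  M=4  r_T1=3 ✗
   6) CAS  T2:  M=5  r_T2=4 ✓
   7) LOAD T1:  M=5  r_T1=5
   8) CAS  T1:  M=6  r_T1=5 ✓
   9) LOAD T1:  M=6  r_T1=6
  10) CAS  T1:  M=7  r_T1=6 ✓
  11) LOAD T1:  M=7  r_T1=7
  12) CAS  T1:  M=8  r_T1=7 ✓
  13) LOAD T1:  M=8  r_T1=8
  14) CAS  T1:  M=9  r_T1=8 ✓
Flip is step 6.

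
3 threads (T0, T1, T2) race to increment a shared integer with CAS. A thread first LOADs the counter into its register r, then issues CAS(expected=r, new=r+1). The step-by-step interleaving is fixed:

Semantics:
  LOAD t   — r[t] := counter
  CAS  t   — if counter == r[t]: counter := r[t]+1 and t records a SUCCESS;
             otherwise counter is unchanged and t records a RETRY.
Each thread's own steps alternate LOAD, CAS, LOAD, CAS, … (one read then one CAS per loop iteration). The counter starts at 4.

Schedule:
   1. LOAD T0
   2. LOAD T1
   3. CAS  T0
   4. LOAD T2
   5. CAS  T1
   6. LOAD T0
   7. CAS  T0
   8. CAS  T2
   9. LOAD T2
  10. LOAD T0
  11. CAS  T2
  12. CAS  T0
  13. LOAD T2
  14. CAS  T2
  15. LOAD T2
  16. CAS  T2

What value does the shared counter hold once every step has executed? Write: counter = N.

step 1: T0 LOAD ⇒ load; ctr=4 reg=4
step 2: T1 LOAD ⇒ load; ctr=4 reg=4
step 3: T0 CAS ⇒ ok; ctr=5 reg=4
step 4: T2 LOAD ⇒ load; ctr=5 reg=5
step 5: T1 CAS ⇒ retry; ctr=5 reg=4
step 6: T0 LOAD ⇒ load; ctr=5 reg=5
step 7: T0 CAS ⇒ ok; ctr=6 reg=5
step 8: T2 CAS ⇒ retry; ctr=6 reg=5
step 9: T2 LOAD ⇒ load; ctr=6 reg=6
step 10: T0 LOAD ⇒ load; ctr=6 reg=6
step 11: T2 CAS ⇒ ok; ctr=7 reg=6
step 12: T0 CAS ⇒ retry; ctr=7 reg=6
step 13: T2 LOAD ⇒ load; ctr=7 reg=7
step 14: T2 CAS ⇒ ok; ctr=8 reg=7
step 15: T2 LOAD ⇒ load; ctr=8 reg=8
step 16: T2 CAS ⇒ ok; ctr=9 reg=8

counter = 9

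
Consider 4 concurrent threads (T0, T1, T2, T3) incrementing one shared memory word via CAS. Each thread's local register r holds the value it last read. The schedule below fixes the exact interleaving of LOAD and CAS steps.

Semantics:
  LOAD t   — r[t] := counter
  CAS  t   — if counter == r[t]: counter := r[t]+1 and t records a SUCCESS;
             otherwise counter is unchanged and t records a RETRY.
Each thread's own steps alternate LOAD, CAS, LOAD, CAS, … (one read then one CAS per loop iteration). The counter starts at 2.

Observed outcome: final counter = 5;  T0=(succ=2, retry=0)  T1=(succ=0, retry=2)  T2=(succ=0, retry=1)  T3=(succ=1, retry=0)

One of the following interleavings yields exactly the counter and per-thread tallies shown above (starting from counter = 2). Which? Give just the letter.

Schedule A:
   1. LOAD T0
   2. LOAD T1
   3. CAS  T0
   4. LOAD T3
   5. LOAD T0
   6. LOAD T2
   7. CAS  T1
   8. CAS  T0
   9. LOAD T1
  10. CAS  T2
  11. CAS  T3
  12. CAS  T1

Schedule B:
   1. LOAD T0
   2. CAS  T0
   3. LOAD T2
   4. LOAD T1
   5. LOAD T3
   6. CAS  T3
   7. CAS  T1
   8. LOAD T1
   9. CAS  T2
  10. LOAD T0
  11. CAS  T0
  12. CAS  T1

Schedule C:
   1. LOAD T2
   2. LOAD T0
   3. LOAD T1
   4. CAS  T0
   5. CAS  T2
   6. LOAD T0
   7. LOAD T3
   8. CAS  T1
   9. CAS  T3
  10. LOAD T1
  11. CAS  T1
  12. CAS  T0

Simulating candidate B:
step 1: T0 LOAD ⇒ load; ctr=2 reg=2
step 2: T0 CAS ⇒ ok; ctr=3 reg=2
step 3: T2 LOAD ⇒ load; ctr=3 reg=3
step 4: T1 LOAD ⇒ load; ctr=3 reg=3
step 5: T3 LOAD ⇒ load; ctr=3 reg=3
step 6: T3 CAS ⇒ ok; ctr=4 reg=3
step 7: T1 CAS ⇒ retry; ctr=4 reg=3
step 8: T1 LOAD ⇒ load; ctr=4 reg=4
step 9: T2 CAS ⇒ retry; ctr=4 reg=3
step 10: T0 LOAD ⇒ load; ctr=4 reg=4
step 11: T0 CAS ⇒ ok; ctr=5 reg=4
step 12: T1 CAS ⇒ retry; ctr=5 reg=4

B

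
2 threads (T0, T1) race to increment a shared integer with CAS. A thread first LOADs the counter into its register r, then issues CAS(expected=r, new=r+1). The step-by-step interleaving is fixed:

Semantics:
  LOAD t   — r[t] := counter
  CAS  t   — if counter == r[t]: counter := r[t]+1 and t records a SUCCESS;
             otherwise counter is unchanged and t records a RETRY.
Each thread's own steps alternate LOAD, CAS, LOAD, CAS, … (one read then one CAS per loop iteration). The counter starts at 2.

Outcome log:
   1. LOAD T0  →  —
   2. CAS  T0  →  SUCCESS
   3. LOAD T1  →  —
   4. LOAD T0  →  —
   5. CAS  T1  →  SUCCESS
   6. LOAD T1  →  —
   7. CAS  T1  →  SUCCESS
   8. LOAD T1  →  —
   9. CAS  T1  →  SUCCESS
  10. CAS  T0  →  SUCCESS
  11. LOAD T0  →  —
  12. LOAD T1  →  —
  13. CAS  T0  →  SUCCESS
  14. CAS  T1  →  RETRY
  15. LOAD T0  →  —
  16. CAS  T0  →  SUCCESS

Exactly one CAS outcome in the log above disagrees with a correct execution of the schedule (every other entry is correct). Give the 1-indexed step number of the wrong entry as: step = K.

step = 10

Correct run:
1. LOAD T0 → mem=2 r[T0]=2 [LOAD]
2. CAS T0 → mem=3 r[T0]=2 [OK]
3. LOAD T1 → mem=3 r[T1]=3 [LOAD]
4. LOAD T0 → mem=3 r[T0]=3 [LOAD]
5. CAS T1 → mem=4 r[T1]=3 [OK]
6. LOAD T1 → mem=4 r[T1]=4 [LOAD]
7. CAS T1 → mem=5 r[T1]=4 [OK]
8. LOAD T1 → mem=5 r[T1]=5 [LOAD]
9. CAS T1 → mem=6 r[T1]=5 [OK]
10. CAS T0 → mem=6 r[T0]=3 [RETRY]
11. LOAD T0 → mem=6 r[T0]=6 [LOAD]
12. LOAD T1 → mem=6 r[T1]=6 [LOAD]
13. CAS T0 → mem=7 r[T0]=6 [OK]
14. CAS T1 → mem=7 r[T1]=6 [RETRY]
15. LOAD T0 → mem=7 r[T0]=7 [LOAD]
16. CAS T0 → mem=8 r[T0]=7 [OK]
Mismatch at 10.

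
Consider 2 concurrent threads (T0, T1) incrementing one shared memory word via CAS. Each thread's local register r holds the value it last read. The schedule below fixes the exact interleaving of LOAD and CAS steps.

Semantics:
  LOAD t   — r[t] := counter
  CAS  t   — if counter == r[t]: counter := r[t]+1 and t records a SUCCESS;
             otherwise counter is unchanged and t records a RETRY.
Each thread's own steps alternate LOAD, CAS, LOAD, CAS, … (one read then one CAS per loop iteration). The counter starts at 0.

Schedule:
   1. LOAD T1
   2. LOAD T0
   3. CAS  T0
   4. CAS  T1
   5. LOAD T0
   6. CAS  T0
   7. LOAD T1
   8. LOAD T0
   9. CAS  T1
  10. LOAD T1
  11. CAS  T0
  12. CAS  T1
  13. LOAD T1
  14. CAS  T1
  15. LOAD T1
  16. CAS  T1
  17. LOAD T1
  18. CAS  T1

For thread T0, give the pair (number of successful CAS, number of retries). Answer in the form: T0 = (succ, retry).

1. LOAD T1 → mem=0 r[T1]=0 [LOAD]
2. LOAD T0 → mem=0 r[T0]=0 [LOAD]
3. CAS T0 → mem=1 r[T0]=0 [OK]
4. CAS T1 → mem=1 r[T1]=0 [RETRY]
5. LOAD T0 → mem=1 r[T0]=1 [LOAD]
6. CAS T0 → mem=2 r[T0]=1 [OK]
7. LOAD T1 → mem=2 r[T1]=2 [LOAD]
8. LOAD T0 → mem=2 r[T0]=2 [LOAD]
9. CAS T1 → mem=3 r[T1]=2 [OK]
10. LOAD T1 → mem=3 r[T1]=3 [LOAD]
11. CAS T0 → mem=3 r[T0]=2 [RETRY]
12. CAS T1 → mem=4 r[T1]=3 [OK]
13. LOAD T1 → mem=4 r[T1]=4 [LOAD]
14. CAS T1 → mem=5 r[T1]=4 [OK]
15. LOAD T1 → mem=5 r[T1]=5 [LOAD]
16. CAS T1 → mem=6 r[T1]=5 [OK]
17. LOAD T1 → mem=6 r[T1]=6 [LOAD]
18. CAS T1 → mem=7 r[T1]=6 [OK]

T0 = (2, 1)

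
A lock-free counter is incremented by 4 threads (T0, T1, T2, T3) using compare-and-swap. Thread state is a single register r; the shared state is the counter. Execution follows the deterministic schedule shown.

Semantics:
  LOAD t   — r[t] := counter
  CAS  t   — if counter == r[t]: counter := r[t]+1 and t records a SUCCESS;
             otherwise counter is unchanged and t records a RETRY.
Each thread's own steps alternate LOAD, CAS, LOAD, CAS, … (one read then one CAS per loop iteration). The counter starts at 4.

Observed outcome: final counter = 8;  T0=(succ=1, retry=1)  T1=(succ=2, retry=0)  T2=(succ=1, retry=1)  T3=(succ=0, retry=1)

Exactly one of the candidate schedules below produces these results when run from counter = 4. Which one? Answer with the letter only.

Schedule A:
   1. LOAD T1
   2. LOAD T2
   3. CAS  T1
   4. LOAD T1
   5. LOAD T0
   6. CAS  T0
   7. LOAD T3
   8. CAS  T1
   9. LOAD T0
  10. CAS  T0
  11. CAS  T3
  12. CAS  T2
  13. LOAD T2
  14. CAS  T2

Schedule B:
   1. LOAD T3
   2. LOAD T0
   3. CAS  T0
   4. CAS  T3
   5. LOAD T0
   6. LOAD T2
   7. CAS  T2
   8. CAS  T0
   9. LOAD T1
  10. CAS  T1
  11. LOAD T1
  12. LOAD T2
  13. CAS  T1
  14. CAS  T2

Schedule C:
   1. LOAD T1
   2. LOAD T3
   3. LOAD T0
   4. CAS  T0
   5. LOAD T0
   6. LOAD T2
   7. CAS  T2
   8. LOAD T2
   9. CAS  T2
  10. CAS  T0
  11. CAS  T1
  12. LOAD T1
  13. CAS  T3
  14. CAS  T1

B

Run B:
T3 LOAD — after: cnt=4, r=4 — load
T0 LOAD — after: cnt=4, r=4 — load
T0 CAS — after: cnt=5, r=4 — ok
T3 CAS — after: cnt=5, r=4 — retry
T0 LOAD — after: cnt=5, r=5 — load
T2 LOAD — after: cnt=5, r=5 — load
T2 CAS — after: cnt=6, r=5 — ok
T0 CAS — after: cnt=6, r=5 — retry
T1 LOAD — after: cnt=6, r=6 — load
T1 CAS — after: cnt=7, r=6 — ok
T1 LOAD — after: cnt=7, r=7 — load
T2 LOAD — after: cnt=7, r=7 — load
T1 CAS — after: cnt=8, r=7 — ok
T2 CAS — after: cnt=8, r=7 — retry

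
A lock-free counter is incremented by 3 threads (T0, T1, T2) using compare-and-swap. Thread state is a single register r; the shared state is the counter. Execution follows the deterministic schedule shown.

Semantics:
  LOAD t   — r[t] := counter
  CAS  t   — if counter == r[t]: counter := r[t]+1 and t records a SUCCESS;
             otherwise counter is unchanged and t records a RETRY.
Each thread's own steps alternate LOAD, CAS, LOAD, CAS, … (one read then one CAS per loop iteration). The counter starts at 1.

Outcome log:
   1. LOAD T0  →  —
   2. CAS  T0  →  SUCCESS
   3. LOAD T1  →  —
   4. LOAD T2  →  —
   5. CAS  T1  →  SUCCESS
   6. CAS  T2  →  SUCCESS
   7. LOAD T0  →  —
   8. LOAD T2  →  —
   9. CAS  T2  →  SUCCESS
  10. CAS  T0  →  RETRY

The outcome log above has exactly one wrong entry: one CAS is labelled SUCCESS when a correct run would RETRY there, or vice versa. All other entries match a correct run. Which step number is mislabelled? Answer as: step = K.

step = 6

Reference trace:
T0 LOAD — after: cnt=1, r=1 — load
T0 CAS — after: cnt=2, r=1 — ok
T1 LOAD — after: cnt=2, r=2 — load
T2 LOAD — after: cnt=2, r=2 — load
T1 CAS — after: cnt=3, r=2 — ok
T2 CAS — after: cnt=3, r=2 — retry
T0 LOAD — after: cnt=3, r=3 — load
T2 LOAD — after: cnt=3, r=3 — load
T2 CAS — after: cnt=4, r=3 — ok
T0 CAS — after: cnt=4, r=3 — retry
Log disagrees first at step 6.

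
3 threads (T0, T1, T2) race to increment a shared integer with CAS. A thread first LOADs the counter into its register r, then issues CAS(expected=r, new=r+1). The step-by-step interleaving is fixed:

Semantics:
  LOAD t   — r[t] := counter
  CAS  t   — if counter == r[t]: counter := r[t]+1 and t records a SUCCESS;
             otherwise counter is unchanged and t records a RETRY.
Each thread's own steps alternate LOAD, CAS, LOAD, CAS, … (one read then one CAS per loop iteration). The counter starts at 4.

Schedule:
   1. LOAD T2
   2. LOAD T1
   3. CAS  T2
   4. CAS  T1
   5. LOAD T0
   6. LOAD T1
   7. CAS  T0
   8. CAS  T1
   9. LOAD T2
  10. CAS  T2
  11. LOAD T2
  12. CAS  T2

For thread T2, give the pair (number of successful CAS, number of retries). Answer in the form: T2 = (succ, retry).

#1 T2 reads 4
#2 T1 reads 4
#3 T2 CAS(4→5) writes; counter now 5
#4 T1 CAS(4→5) fails; counter now 5
#5 T0 reads 5
#6 T1 reads 5
#7 T0 CAS(5→6) writes; counter now 6
#8 T1 CAS(5→6) fails; counter now 6
#9 T2 reads 6
#10 T2 CAS(6→7) writes; counter now 7
#11 T2 reads 7
#12 T2 CAS(7→8) writes; counter now 8

T2 = (3, 0)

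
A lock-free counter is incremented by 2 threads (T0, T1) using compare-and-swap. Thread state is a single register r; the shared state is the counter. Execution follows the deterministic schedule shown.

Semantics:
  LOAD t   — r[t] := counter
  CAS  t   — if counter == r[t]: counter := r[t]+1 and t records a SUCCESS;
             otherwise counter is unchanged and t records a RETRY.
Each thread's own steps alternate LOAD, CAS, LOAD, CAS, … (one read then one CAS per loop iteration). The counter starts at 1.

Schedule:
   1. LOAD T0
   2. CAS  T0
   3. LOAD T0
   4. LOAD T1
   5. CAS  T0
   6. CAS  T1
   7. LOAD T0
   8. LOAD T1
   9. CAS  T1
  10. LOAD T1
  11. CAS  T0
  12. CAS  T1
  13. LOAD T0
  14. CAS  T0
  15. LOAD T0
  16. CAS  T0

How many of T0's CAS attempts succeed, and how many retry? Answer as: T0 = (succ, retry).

#1 T0 reads 1
#2 T0 CAS(1→2) writes; counter now 2
#3 T0 reads 2
#4 T1 reads 2
#5 T0 CAS(2→3) writes; counter now 3
#6 T1 CAS(2→3) fails; counter now 3
#7 T0 reads 3
#8 T1 reads 3
#9 T1 CAS(3→4) writes; counter now 4
#10 T1 reads 4
#11 T0 CAS(3→4) fails; counter now 4
#12 T1 CAS(4→5) writes; counter now 5
#13 T0 reads 5
#14 T0 CAS(5→6) writes; counter now 6
#15 T0 reads 6
#16 T0 CAS(6→7) writes; counter now 7

T0 = (4, 1)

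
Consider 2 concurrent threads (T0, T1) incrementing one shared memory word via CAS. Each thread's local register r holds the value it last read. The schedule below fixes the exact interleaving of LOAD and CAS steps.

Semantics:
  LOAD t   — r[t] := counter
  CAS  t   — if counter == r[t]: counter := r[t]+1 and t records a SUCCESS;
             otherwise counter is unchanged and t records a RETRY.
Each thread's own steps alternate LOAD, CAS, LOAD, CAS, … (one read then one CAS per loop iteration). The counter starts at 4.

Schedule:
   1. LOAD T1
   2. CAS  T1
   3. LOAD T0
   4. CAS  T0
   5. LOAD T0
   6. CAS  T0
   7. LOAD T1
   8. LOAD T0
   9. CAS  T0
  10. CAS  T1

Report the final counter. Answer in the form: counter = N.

counter = 8

step 1: T1 LOAD ⇒ load; ctr=4 reg=4
step 2: T1 CAS ⇒ ok; ctr=5 reg=4
step 3: T0 LOAD ⇒ load; ctr=5 reg=5
step 4: T0 CAS ⇒ ok; ctr=6 reg=5
step 5: T0 LOAD ⇒ load; ctr=6 reg=6
step 6: T0 CAS ⇒ ok; ctr=7 reg=6
step 7: T1 LOAD ⇒ load; ctr=7 reg=7
step 8: T0 LOAD ⇒ load; ctr=7 reg=7
step 9: T0 CAS ⇒ ok; ctr=8 reg=7
step 10: T1 CAS ⇒ retry; ctr=8 reg=7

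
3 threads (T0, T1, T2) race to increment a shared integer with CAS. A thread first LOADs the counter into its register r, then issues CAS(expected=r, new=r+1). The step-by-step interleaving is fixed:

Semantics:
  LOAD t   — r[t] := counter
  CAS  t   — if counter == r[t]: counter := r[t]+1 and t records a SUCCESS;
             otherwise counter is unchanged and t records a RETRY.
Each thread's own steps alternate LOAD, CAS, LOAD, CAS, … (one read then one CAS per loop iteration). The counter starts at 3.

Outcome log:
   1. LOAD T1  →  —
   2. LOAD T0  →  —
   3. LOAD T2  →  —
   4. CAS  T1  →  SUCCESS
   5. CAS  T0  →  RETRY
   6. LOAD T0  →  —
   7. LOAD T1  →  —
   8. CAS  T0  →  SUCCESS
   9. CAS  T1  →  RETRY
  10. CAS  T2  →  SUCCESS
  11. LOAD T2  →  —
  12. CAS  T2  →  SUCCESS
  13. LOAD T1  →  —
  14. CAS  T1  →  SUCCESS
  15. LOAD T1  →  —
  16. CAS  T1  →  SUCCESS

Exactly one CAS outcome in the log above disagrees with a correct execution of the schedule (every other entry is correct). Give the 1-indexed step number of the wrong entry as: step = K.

step = 10

Re-executing:
T1 LOAD — after: cnt=3, r=3 — load
T0 LOAD — after: cnt=3, r=3 — load
T2 LOAD — after: cnt=3, r=3 — load
T1 CAS — after: cnt=4, r=3 — ok
T0 CAS — after: cnt=4, r=3 — retry
T0 LOAD — after: cnt=4, r=4 — load
T1 LOAD — after: cnt=4, r=4 — load
T0 CAS — after: cnt=5, r=4 — ok
T1 CAS — after: cnt=5, r=4 — retry
T2 CAS — after: cnt=5, r=3 — retry
T2 LOAD — after: cnt=5, r=5 — load
T2 CAS — after: cnt=6, r=5 — ok
T1 LOAD — after: cnt=6, r=6 — load
T1 CAS — after: cnt=7, r=6 — ok
T1 LOAD — after: cnt=7, r=7 — load
T1 CAS — after: cnt=8, r=7 — ok
Mismatch at 10.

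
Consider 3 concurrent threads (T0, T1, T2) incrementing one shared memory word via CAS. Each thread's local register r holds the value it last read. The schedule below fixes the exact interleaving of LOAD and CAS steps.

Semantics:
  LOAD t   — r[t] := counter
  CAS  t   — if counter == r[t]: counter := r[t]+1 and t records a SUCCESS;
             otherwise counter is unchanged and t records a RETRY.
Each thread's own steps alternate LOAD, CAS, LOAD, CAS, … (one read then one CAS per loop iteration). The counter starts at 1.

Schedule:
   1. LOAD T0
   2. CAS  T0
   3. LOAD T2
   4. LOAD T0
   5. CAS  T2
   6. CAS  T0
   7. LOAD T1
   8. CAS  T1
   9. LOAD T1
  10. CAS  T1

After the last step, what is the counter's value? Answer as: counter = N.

counter = 5

T0 LOAD — after: cnt=1, r=1 — load
T0 CAS — after: cnt=2, r=1 — ok
T2 LOAD — after: cnt=2, r=2 — load
T0 LOAD — after: cnt=2, r=2 — load
T2 CAS — after: cnt=3, r=2 — ok
T0 CAS — after: cnt=3, r=2 — retry
T1 LOAD — after: cnt=3, r=3 — load
T1 CAS — after: cnt=4, r=3 — ok
T1 LOAD — after: cnt=4, r=4 — load
T1 CAS — after: cnt=5, r=4 — ok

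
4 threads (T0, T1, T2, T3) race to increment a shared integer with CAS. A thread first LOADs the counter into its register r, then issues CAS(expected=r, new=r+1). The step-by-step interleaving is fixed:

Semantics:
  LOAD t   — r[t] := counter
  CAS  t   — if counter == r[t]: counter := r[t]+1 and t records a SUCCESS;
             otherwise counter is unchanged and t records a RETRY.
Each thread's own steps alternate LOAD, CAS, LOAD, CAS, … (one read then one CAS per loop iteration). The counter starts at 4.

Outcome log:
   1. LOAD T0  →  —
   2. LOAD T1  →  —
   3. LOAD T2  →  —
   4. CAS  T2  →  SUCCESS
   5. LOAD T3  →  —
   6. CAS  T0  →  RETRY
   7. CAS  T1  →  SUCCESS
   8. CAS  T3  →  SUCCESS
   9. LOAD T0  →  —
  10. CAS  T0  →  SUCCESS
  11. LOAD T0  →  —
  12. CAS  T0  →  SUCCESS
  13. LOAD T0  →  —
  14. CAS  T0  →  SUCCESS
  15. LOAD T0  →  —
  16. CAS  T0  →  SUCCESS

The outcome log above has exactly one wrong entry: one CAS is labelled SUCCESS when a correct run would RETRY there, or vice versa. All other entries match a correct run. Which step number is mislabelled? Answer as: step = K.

step = 7

Reference trace:
step 1: T0 LOAD ⇒ load; ctr=4 reg=4
step 2: T1 LOAD ⇒ load; ctr=4 reg=4
step 3: T2 LOAD ⇒ load; ctr=4 reg=4
step 4: T2 CAS ⇒ ok; ctr=5 reg=4
step 5: T3 LOAD ⇒ load; ctr=5 reg=5
step 6: T0 CAS ⇒ retry; ctr=5 reg=4
step 7: T1 CAS ⇒ retry; ctr=5 reg=4
step 8: T3 CAS ⇒ ok; ctr=6 reg=5
step 9: T0 LOAD ⇒ load; ctr=6 reg=6
step 10: T0 CAS ⇒ ok; ctr=7 reg=6
step 11: T0 LOAD ⇒ load; ctr=7 reg=7
step 12: T0 CAS ⇒ ok; ctr=8 reg=7
step 13: T0 LOAD ⇒ load; ctr=8 reg=8
step 14: T0 CAS ⇒ ok; ctr=9 reg=8
step 15: T0 LOAD ⇒ load; ctr=9 reg=9
step 16: T0 CAS ⇒ ok; ctr=10 reg=9
Flip is step 7.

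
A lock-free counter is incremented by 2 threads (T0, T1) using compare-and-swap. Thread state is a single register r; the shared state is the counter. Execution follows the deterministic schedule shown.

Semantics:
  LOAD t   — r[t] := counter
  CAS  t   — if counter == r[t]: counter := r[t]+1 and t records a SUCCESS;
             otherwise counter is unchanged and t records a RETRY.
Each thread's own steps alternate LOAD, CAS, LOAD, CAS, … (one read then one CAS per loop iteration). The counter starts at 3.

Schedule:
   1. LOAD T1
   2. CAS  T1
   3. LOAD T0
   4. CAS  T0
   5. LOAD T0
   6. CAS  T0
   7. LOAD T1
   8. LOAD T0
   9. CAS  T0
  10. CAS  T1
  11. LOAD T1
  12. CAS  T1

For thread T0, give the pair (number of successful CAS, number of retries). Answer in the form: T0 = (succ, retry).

[1] T1.load  rd  (counter 3, T1.r 3)
[2] T1.cas  hit  (counter 4, T1.r 3)
[3] T0.load  rd  (counter 4, T0.r 4)
[4] T0.cas  hit  (counter 5, T0.r 4)
[5] T0.load  rd  (counter 5, T0.r 5)
[6] T0.cas  hit  (counter 6, T0.r 5)
[7] T1.load  rd  (counter 6, T1.r 6)
[8] T0.load  rd  (counter 6, T0.r 6)
[9] T0.cas  hit  (counter 7, T0.r 6)
[10] T1.cas  miss  (counter 7, T1.r 6)
[11] T1.load  rd  (counter 7, T1.r 7)
[12] T1.cas  hit  (counter 8, T1.r 7)

T0 = (3, 0)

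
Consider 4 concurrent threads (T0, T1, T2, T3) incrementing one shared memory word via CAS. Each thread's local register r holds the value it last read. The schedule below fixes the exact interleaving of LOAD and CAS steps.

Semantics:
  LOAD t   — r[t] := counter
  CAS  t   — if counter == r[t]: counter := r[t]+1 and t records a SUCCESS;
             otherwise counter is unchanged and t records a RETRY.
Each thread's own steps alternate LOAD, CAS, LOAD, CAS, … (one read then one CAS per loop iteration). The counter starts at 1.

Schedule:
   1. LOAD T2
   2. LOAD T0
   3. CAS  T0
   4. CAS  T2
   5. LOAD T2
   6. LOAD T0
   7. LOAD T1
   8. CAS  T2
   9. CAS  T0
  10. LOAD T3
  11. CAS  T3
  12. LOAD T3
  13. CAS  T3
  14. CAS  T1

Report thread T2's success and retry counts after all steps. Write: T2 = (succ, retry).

T2 = (1, 1)

#1 T2 reads 1
#2 T0 reads 1
#3 T0 CAS(1→2) writes; counter now 2
#4 T2 CAS(1→2) fails; counter now 2
#5 T2 reads 2
#6 T0 reads 2
#7 T1 reads 2
#8 T2 CAS(2→3) writes; counter now 3
#9 T0 CAS(2→3) fails; counter now 3
#10 T3 reads 3
#11 T3 CAS(3→4) writes; counter now 4
#12 T3 reads 4
#13 T3 CAS(4→5) writes; counter now 5
#14 T1 CAS(2→3) fails; counter now 5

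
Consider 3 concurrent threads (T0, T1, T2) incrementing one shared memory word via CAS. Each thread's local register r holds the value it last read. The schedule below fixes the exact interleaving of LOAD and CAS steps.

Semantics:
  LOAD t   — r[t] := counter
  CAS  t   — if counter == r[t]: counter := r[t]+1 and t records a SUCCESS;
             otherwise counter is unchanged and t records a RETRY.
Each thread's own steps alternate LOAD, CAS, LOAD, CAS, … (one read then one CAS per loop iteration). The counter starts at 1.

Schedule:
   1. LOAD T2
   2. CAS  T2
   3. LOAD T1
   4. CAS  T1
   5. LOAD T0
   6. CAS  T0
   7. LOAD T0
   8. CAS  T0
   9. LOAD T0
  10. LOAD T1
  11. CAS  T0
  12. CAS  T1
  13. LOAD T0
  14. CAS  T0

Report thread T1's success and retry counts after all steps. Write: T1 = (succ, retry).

T1 = (1, 1)

1. LOAD T2 → mem=1 r[T2]=1 [LOAD]
2. CAS T2 → mem=2 r[T2]=1 [OK]
3. LOAD T1 → mem=2 r[T1]=2 [LOAD]
4. CAS T1 → mem=3 r[T1]=2 [OK]
5. LOAD T0 → mem=3 r[T0]=3 [LOAD]
6. CAS T0 → mem=4 r[T0]=3 [OK]
7. LOAD T0 → mem=4 r[T0]=4 [LOAD]
8. CAS T0 → mem=5 r[T0]=4 [OK]
9. LOAD T0 → mem=5 r[T0]=5 [LOAD]
10. LOAD T1 → mem=5 r[T1]=5 [LOAD]
11. CAS T0 → mem=6 r[T0]=5 [OK]
12. CAS T1 → mem=6 r[T1]=5 [RETRY]
13. LOAD T0 → mem=6 r[T0]=6 [LOAD]
14. CAS T0 → mem=7 r[T0]=6 [OK]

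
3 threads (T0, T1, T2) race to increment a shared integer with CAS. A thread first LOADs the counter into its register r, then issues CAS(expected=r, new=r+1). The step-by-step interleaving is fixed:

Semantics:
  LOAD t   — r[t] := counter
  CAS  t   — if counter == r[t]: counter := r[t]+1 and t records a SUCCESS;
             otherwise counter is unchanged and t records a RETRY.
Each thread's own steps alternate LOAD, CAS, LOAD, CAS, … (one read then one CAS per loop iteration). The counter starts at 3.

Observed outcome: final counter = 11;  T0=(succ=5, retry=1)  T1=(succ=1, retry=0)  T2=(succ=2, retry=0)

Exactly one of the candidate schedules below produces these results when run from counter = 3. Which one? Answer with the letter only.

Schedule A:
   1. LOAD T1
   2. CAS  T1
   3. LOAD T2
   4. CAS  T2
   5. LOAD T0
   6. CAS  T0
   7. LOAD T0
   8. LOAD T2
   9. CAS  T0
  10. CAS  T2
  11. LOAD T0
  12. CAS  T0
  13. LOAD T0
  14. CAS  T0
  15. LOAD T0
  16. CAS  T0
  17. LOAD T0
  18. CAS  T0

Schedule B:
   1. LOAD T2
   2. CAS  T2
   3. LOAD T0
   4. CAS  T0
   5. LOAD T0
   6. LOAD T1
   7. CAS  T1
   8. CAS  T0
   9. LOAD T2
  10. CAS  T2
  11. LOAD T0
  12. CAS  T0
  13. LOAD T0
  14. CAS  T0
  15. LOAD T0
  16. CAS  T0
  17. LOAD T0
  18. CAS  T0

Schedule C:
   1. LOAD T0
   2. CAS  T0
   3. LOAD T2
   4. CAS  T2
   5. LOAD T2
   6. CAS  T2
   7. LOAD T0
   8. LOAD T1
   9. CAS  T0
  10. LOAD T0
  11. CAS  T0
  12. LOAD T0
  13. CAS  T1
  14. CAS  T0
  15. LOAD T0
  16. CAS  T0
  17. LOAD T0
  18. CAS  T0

Run B:
   1) LOAD T2:  M=3  r_T2=3
   2) CAS  T2:  M=4  r_T2=3 ✓
   3) LOAD T0:  M=4  r_T0=4
   4) CAS  T0:  M=5  r_T0=4 ✓
   5) LOAD T0:  M=5  r_T0=5
   6) LOAD T1:  M=5  r_T1=5
   7) CAS  T1:  M=6  r_T1=5 ✓
   8) CAS  T0:  M=6  r_T0=5 ✗
   9) LOAD T2:  M=6  r_T2=6
  10) CAS  T2:  M=7  r_T2=6 ✓
  11) LOAD T0:  M=7  r_T0=7
  12) CAS  T0:  M=8  r_T0=7 ✓
  13) LOAD T0:  M=8  r_T0=8
  14) CAS  T0:  M=9  r_T0=8 ✓
  15) LOAD T0:  M=9  r_T0=9
  16) CAS  T0:  M=10  r_T0=9 ✓
  17) LOAD T0:  M=10  r_T0=10
  18) CAS  T0:  M=11  r_T0=10 ✓

B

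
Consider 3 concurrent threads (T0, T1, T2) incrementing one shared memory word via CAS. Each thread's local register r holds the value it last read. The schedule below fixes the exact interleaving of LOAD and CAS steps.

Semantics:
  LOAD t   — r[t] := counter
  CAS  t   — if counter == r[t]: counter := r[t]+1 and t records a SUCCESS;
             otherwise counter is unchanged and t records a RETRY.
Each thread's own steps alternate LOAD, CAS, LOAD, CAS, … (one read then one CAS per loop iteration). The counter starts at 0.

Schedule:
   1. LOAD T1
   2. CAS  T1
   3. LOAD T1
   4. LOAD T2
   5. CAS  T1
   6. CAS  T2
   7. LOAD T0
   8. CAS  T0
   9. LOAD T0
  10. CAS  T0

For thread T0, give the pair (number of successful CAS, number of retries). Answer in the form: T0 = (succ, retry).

1. LOAD T1 → mem=0 r[T1]=0 [LOAD]
2. CAS T1 → mem=1 r[T1]=0 [OK]
3. LOAD T1 → mem=1 r[T1]=1 [LOAD]
4. LOAD T2 → mem=1 r[T2]=1 [LOAD]
5. CAS T1 → mem=2 r[T1]=1 [OK]
6. CAS T2 → mem=2 r[T2]=1 [RETRY]
7. LOAD T0 → mem=2 r[T0]=2 [LOAD]
8. CAS T0 → mem=3 r[T0]=2 [OK]
9. LOAD T0 → mem=3 r[T0]=3 [LOAD]
10. CAS T0 → mem=4 r[T0]=3 [OK]

T0 = (2, 0)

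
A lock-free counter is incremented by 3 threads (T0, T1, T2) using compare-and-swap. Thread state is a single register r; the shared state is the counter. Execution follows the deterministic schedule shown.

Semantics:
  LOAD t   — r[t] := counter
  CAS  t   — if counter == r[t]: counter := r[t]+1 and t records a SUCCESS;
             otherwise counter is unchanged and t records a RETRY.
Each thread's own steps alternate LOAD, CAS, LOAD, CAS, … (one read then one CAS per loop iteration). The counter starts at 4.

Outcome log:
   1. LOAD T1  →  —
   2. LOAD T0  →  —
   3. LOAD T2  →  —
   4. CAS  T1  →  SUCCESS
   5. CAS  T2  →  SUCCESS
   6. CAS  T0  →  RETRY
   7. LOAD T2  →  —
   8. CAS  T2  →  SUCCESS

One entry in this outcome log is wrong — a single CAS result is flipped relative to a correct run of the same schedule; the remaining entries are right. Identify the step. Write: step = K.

step = 5

Reference trace:
   1) LOAD T1:  M=4  r_T1=4
   2) LOAD T0:  M=4  r_T0=4
   3) LOAD T2:  M=4  r_T2=4
   4) CAS  T1:  M=5  r_T1=4 ✓
   5) CAS  T2:  M=5  r_T2=4 ✗
   6) CAS  T0:  M=5  r_T0=4 ✗
   7) LOAD T2:  M=5  r_T2=5
   8) CAS  T2:  M=6  r_T2=5 ✓
Log disagrees first at step 5.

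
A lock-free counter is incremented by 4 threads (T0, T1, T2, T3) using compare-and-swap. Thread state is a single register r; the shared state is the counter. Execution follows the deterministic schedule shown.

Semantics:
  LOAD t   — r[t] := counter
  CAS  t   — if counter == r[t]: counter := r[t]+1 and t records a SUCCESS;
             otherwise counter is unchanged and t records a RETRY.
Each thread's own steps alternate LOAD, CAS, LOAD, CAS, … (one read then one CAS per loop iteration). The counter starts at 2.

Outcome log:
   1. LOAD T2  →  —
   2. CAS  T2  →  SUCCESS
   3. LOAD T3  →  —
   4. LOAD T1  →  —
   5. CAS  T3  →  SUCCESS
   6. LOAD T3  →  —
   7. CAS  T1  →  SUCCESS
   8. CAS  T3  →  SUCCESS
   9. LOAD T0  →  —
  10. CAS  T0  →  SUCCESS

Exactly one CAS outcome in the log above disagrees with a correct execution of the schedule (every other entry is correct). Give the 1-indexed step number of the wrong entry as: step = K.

Reference trace:
#1 T2 reads 2
#2 T2 CAS(2→3) writes; counter now 3
#3 T3 reads 3
#4 T1 reads 3
#5 T3 CAS(3→4) writes; counter now 4
#6 T3 reads 4
#7 T1 CAS(3→4) fails; counter now 4
#8 T3 CAS(4→5) writes; counter now 5
#9 T0 reads 5
#10 T0 CAS(5→6) writes; counter now 6
Flip is step 7.

step = 7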